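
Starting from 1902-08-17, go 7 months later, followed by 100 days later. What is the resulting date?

Adding 7 months from August 17, 1902:
month 8 + 7 = 15, which is month 3 of year 1903 → March 1903.
Day 17 is valid in March, giving March 17, 1903.
Adding 100 days from March 17, 1903:
March has 31 days, so 31 − 17 = 14 days remain after March 17, 1903; 100 − 14 = 86 left.
April 1903 has 30 days: 86 − 30 = 56 left.
May 1903 has 31 days: 56 − 31 = 25 left.
25 days into June 1903 → June 25, 1903.

June 25, 1903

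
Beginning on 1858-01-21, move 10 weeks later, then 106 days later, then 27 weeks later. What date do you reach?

Counting forward 10 weeks (= 70 days) from January 21, 1858:
January has 31 days, so 31 − 21 = 10 days remain after January 21, 1858; 70 − 10 = 60 left.
February 1858 has 28 days (1858 is not a leap year): 60 − 28 = 32 left.
March 1858 has 31 days: 32 − 31 = 1 left.
1 day into April 1858 → April 1, 1858.
Adding 106 days from April 1, 1858:
April has 30 days, so 30 − 1 = 29 days remain after April 1, 1858; 106 − 29 = 77 left.
May 1858 has 31 days: 77 − 31 = 46 left.
June 1858 has 30 days: 46 − 30 = 16 left.
16 days into July 1858 → July 16, 1858.
Advancing 27 weeks (= 189 days) from July 16, 1858:
July has 31 days, so 31 − 16 = 15 days remain after July 16, 1858; 189 − 15 = 174 left.
August 1858 has 31 days: 174 − 31 = 143 left.
September 1858 has 30 days: 143 − 30 = 113 left.
October 1858 has 31 days: 113 − 31 = 82 left.
November 1858 has 30 days: 82 − 30 = 52 left.
December 1858 has 31 days: 52 − 31 = 21 left.
21 days into January 1859 → January 21, 1859.

January 21, 1859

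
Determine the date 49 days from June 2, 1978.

Counting forward 49 days from June 2, 1978.
June has 30 days, so 30 − 2 = 28 days remain after June 2, 1978; 49 − 28 = 21 left.
21 days into July 1978 → July 21, 1978.

July 21, 1978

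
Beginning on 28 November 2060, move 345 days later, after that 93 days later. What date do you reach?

Advancing 345 days from November 28, 2060:
November has 30 days, so 30 − 28 = 2 days remain after November 28, 2060; 345 − 2 = 343 left.
December 2060 has 31 days: 343 − 31 = 312 left.
January 2061 has 31 days: 312 − 31 = 281 left.
February 2061 has 28 days (2061 is not a leap year): 281 − 28 = 253 left.
March 2061 has 31 days: 253 − 31 = 222 left.
April 2061 has 30 days: 222 − 30 = 192 left.
May 2061 has 31 days: 192 − 31 = 161 left.
June 2061 has 30 days: 161 − 30 = 131 left.
July 2061 has 31 days: 131 − 31 = 100 left.
August 2061 has 31 days: 100 − 31 = 69 left.
September 2061 has 30 days: 69 − 30 = 39 left.
October 2061 has 31 days: 39 − 31 = 8 left.
8 days into November 2061 → November 8, 2061.
Advancing 93 days from November 8, 2061:
November has 30 days, so 30 − 8 = 22 days remain after November 8, 2061; 93 − 22 = 71 left.
December 2061 has 31 days: 71 − 31 = 40 left.
January 2062 has 31 days: 40 − 31 = 9 left.
9 days into February 2062 → February 9, 2062.

February 9, 2062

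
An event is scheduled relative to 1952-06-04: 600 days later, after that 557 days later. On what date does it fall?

August 5, 1955

Counting forward 600 days from June 4, 1952:
June has 30 days, so 30 − 4 = 26 days remain after June 4, 1952; 600 − 26 = 574 left.
July 1952 has 31 days: 574 − 31 = 543 left.
August 1952 has 31 days: 543 − 31 = 512 left.
September 1952 has 30 days: 512 − 30 = 482 left.
October 1952 has 31 days: 482 − 31 = 451 left.
November 1952 has 30 days: 451 − 30 = 421 left.
December 1952 has 31 days: 421 − 31 = 390 left.
January 1953 has 31 days: 390 − 31 = 359 left.
February 1953 has 28 days (1953 is not a leap year): 359 − 28 = 331 left.
March 1953 has 31 days: 331 − 31 = 300 left.
April 1953 has 30 days: 300 − 30 = 270 left.
May 1953 has 31 days: 270 − 31 = 239 left.
June 1953 has 30 days: 239 − 30 = 209 left.
July 1953 has 31 days: 209 − 31 = 178 left.
August 1953 has 31 days: 178 − 31 = 147 left.
September 1953 has 30 days: 147 − 30 = 117 left.
October 1953 has 31 days: 117 − 31 = 86 left.
November 1953 has 30 days: 86 − 30 = 56 left.
December 1953 has 31 days: 56 − 31 = 25 left.
25 days into January 1954 → January 25, 1954.
Advancing 557 days from January 25, 1954:
January has 31 days, so 31 − 25 = 6 days remain after January 25, 1954; 557 − 6 = 551 left.
February 1954 has 28 days (1954 is not a leap year): 551 − 28 = 523 left.
March 1954 has 31 days: 523 − 31 = 492 left.
April 1954 has 30 days: 492 − 30 = 462 left.
May 1954 has 31 days: 462 − 31 = 431 left.
June 1954 has 30 days: 431 − 30 = 401 left.
July 1954 has 31 days: 401 − 31 = 370 left.
August 1954 has 31 days: 370 − 31 = 339 left.
September 1954 has 30 days: 339 − 30 = 309 left.
October 1954 has 31 days: 309 − 31 = 278 left.
November 1954 has 30 days: 278 − 30 = 248 left.
December 1954 has 31 days: 248 − 31 = 217 left.
January 1955 has 31 days: 217 − 31 = 186 left.
February 1955 has 28 days (1955 is not a leap year): 186 − 28 = 158 left.
March 1955 has 31 days: 158 − 31 = 127 left.
April 1955 has 30 days: 127 − 30 = 97 left.
May 1955 has 31 days: 97 − 31 = 66 left.
June 1955 has 30 days: 66 − 30 = 36 left.
July 1955 has 31 days: 36 − 31 = 5 left.
5 days into August 1955 → August 5, 1955.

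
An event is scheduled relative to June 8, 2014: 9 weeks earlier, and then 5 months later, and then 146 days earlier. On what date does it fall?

Subtracting 9 weeks (= 63 days) from June 8, 2014:
Going back 8 days from June 8, 2014 reaches the end of the previous month; 63 − 8 = 55 left.
May 2014 has 31 days: 55 − 31 = 24 left.
April 2014 has 30 days; 30 − 24 = 6 → April 6, 2014.
Adding 5 months from April 6, 2014:
month 4 + 5 = 9 → September 2014.
Day 6 is valid in September, giving September 6, 2014.
Subtracting 146 days from September 6, 2014:
Going back 6 days from September 6, 2014 reaches the end of the previous month; 146 − 6 = 140 left.
August 2014 has 31 days: 140 − 31 = 109 left.
July 2014 has 31 days: 109 − 31 = 78 left.
June 2014 has 30 days: 78 − 30 = 48 left.
May 2014 has 31 days: 48 − 31 = 17 left.
April 2014 has 30 days; 30 − 17 = 13 → April 13, 2014.

April 13, 2014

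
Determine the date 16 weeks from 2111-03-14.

July 4, 2111

Counting forward 16 weeks = 112 days from March 14, 2111.
March has 31 days, so 31 − 14 = 17 days remain after March 14, 2111; 112 − 17 = 95 left.
April 2111 has 30 days: 95 − 30 = 65 left.
May 2111 has 31 days: 65 − 31 = 34 left.
June 2111 has 30 days: 34 − 30 = 4 left.
4 days into July 2111 → July 4, 2111.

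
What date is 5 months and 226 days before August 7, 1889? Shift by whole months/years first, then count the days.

July 24, 1888

Counting back 5 months and 226 days from August 7, 1889: first the month/year part, then the days.
month 8 − 5 = 3 → March 1889.
Day 7 is valid in March, giving March 7, 1889.
Now subtract 226 days from March 7, 1889.
Going back 7 days from March 7, 1889 reaches the end of the previous month; 226 − 7 = 219 left.
February 1889 has 28 days (1889 is not a leap year): 219 − 28 = 191 left.
January 1889 has 31 days: 191 − 31 = 160 left.
December 1888 has 31 days: 160 − 31 = 129 left.
November 1888 has 30 days: 129 − 30 = 99 left.
October 1888 has 31 days: 99 − 31 = 68 left.
September 1888 has 30 days: 68 − 30 = 38 left.
August 1888 has 31 days: 38 − 31 = 7 left.
July 1888 has 31 days; 31 − 7 = 24 → July 24, 1888.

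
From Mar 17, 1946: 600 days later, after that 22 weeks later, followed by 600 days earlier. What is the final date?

Adding 600 days from March 17, 1946:
March has 31 days, so 31 − 17 = 14 days remain after March 17, 1946; 600 − 14 = 586 left.
April 1946 has 30 days: 586 − 30 = 556 left.
May 1946 has 31 days: 556 − 31 = 525 left.
June 1946 has 30 days: 525 − 30 = 495 left.
July 1946 has 31 days: 495 − 31 = 464 left.
August 1946 has 31 days: 464 − 31 = 433 left.
September 1946 has 30 days: 433 − 30 = 403 left.
October 1946 has 31 days: 403 − 31 = 372 left.
November 1946 has 30 days: 372 − 30 = 342 left.
December 1946 has 31 days: 342 − 31 = 311 left.
January 1947 has 31 days: 311 − 31 = 280 left.
February 1947 has 28 days (1947 is not a leap year): 280 − 28 = 252 left.
March 1947 has 31 days: 252 − 31 = 221 left.
April 1947 has 30 days: 221 − 30 = 191 left.
May 1947 has 31 days: 191 − 31 = 160 left.
June 1947 has 30 days: 160 − 30 = 130 left.
July 1947 has 31 days: 130 − 31 = 99 left.
August 1947 has 31 days: 99 − 31 = 68 left.
September 1947 has 30 days: 68 − 30 = 38 left.
October 1947 has 31 days: 38 − 31 = 7 left.
7 days into November 1947 → November 7, 1947.
Advancing 22 weeks (= 154 days) from November 7, 1947:
November has 30 days, so 30 − 7 = 23 days remain after November 7, 1947; 154 − 23 = 131 left.
December 1947 has 31 days: 131 − 31 = 100 left.
January 1948 has 31 days: 100 − 31 = 69 left.
February 1948 has 29 days (1948 is a leap year): 69 − 29 = 40 left.
March 1948 has 31 days: 40 − 31 = 9 left.
9 days into April 1948 → April 9, 1948.
Subtracting 600 days from April 9, 1948:
Going back 9 days from April 9, 1948 reaches the end of the previous month; 600 − 9 = 591 left.
March 1948 has 31 days: 591 − 31 = 560 left.
February 1948 has 29 days (1948 is a leap year): 560 − 29 = 531 left.
January 1948 has 31 days: 531 − 31 = 500 left.
December 1947 has 31 days: 500 − 31 = 469 left.
November 1947 has 30 days: 469 − 30 = 439 left.
October 1947 has 31 days: 439 − 31 = 408 left.
September 1947 has 30 days: 408 − 30 = 378 left.
August 1947 has 31 days: 378 − 31 = 347 left.
July 1947 has 31 days: 347 − 31 = 316 left.
June 1947 has 30 days: 316 − 30 = 286 left.
May 1947 has 31 days: 286 − 31 = 255 left.
April 1947 has 30 days: 255 − 30 = 225 left.
March 1947 has 31 days: 225 − 31 = 194 left.
February 1947 has 28 days (1947 is not a leap year): 194 − 28 = 166 left.
January 1947 has 31 days: 166 − 31 = 135 left.
December 1946 has 31 days: 135 − 31 = 104 left.
November 1946 has 30 days: 104 − 30 = 74 left.
October 1946 has 31 days: 74 − 31 = 43 left.
September 1946 has 30 days: 43 − 30 = 13 left.
August 1946 has 31 days; 31 − 13 = 18 → August 18, 1946.

August 18, 1946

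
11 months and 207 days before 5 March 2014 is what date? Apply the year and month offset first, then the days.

September 10, 2012

Counting back 11 months and 207 days from March 5, 2014: first the month/year part, then the days.
month 3 − 11 = -8, which is month 4 of year 2013 → April 2013.
Day 5 is valid in April, giving April 5, 2013.
Now subtract 207 days from April 5, 2013.
Going back 5 days from April 5, 2013 reaches the end of the previous month; 207 − 5 = 202 left.
March 2013 has 31 days: 202 − 31 = 171 left.
February 2013 has 28 days (2013 is not a leap year): 171 − 28 = 143 left.
January 2013 has 31 days: 143 − 31 = 112 left.
December 2012 has 31 days: 112 − 31 = 81 left.
November 2012 has 30 days: 81 − 30 = 51 left.
October 2012 has 31 days: 51 − 31 = 20 left.
September 2012 has 30 days; 30 − 20 = 10 → September 10, 2012.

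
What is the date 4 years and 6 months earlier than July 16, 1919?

January 16, 1915

Going back 4 years and 6 months from July 16, 1919.
-4 years → 1915; month 7 − 6 = 1 → January 1915.
Day 16 is valid in January, giving January 16, 1915.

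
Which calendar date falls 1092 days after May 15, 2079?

Adding 1092 days from May 15, 2079.
May has 31 days, so 31 − 15 = 16 days remain after May 15, 2079; 1092 − 16 = 1076 left.
June 2079 has 30 days: 1076 − 30 = 1046 left.
July 2079 has 31 days: 1046 − 31 = 1015 left.
August 2079 has 31 days: 1015 − 31 = 984 left.
September 2079 has 30 days: 984 − 30 = 954 left.
October 2079 has 31 days: 954 − 31 = 923 left.
November 2079 has 30 days: 923 − 30 = 893 left.
December 2079 has 31 days: 893 − 31 = 862 left.
January 2080 has 31 days: 862 − 31 = 831 left.
February 2080 has 29 days (2080 is a leap year): 831 − 29 = 802 left.
March 2080 has 31 days: 802 − 31 = 771 left.
April 2080 has 30 days: 771 − 30 = 741 left.
May 2080 has 31 days: 741 − 31 = 710 left.
June 2080 has 30 days: 710 − 30 = 680 left.
July 2080 has 31 days: 680 − 31 = 649 left.
August 2080 has 31 days: 649 − 31 = 618 left.
September 2080 has 30 days: 618 − 30 = 588 left.
October 2080 has 31 days: 588 − 31 = 557 left.
November 2080 has 30 days: 557 − 30 = 527 left.
December 2080 has 31 days: 527 − 31 = 496 left.
January 2081 has 31 days: 496 − 31 = 465 left.
February 2081 has 28 days (2081 is not a leap year): 465 − 28 = 437 left.
March 2081 has 31 days: 437 − 31 = 406 left.
April 2081 has 30 days: 406 − 30 = 376 left.
May 2081 has 31 days: 376 − 31 = 345 left.
June 2081 has 30 days: 345 − 30 = 315 left.
July 2081 has 31 days: 315 − 31 = 284 left.
August 2081 has 31 days: 284 − 31 = 253 left.
September 2081 has 30 days: 253 − 30 = 223 left.
October 2081 has 31 days: 223 − 31 = 192 left.
November 2081 has 30 days: 192 − 30 = 162 left.
December 2081 has 31 days: 162 − 31 = 131 left.
January 2082 has 31 days: 131 − 31 = 100 left.
February 2082 has 28 days (2082 is not a leap year): 100 − 28 = 72 left.
March 2082 has 31 days: 72 − 31 = 41 left.
April 2082 has 30 days: 41 − 30 = 11 left.
11 days into May 2082 → May 11, 2082.

May 11, 2082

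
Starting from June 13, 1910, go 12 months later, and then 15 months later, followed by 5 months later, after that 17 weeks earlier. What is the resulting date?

Counting forward 12 months from June 13, 1910:
month 6 + 12 = 18, which is month 6 of year 1911 → June 1911.
Day 13 is valid in June, giving June 13, 1911.
Advancing 15 months from June 13, 1911:
month 6 + 15 = 21, which is month 9 of year 1912 → September 1912.
Day 13 is valid in September, giving September 13, 1912.
Counting forward 5 months from September 13, 1912:
month 9 + 5 = 14, which is month 2 of year 1913 → February 1913.
Day 13 is valid in February, giving February 13, 1913.
Going back 17 weeks (= 119 days) from February 13, 1913:
Going back 13 days from February 13, 1913 reaches the end of the previous month; 119 − 13 = 106 left.
January 1913 has 31 days: 106 − 31 = 75 left.
December 1912 has 31 days: 75 − 31 = 44 left.
November 1912 has 30 days: 44 − 30 = 14 left.
October 1912 has 31 days; 31 − 14 = 17 → October 17, 1912.

October 17, 1912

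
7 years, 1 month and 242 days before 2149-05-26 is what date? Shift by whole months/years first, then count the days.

August 27, 2141

Counting back 7 years, 1 month and 242 days from May 26, 2149: first the month/year part, then the days.
-7 years → 2142; month 5 − 1 = 4 → April 2142.
Day 26 is valid in April, giving April 26, 2142.
Now subtract 242 days from April 26, 2142.
Going back 26 days from April 26, 2142 reaches the end of the previous month; 242 − 26 = 216 left.
March 2142 has 31 days: 216 − 31 = 185 left.
February 2142 has 28 days (2142 is not a leap year): 185 − 28 = 157 left.
January 2142 has 31 days: 157 − 31 = 126 left.
December 2141 has 31 days: 126 − 31 = 95 left.
November 2141 has 30 days: 95 − 30 = 65 left.
October 2141 has 31 days: 65 − 31 = 34 left.
September 2141 has 30 days: 34 − 30 = 4 left.
August 2141 has 31 days; 31 − 4 = 27 → August 27, 2141.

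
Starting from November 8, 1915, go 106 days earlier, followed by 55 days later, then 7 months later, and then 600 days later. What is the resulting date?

Subtracting 106 days from November 8, 1915:
Going back 8 days from November 8, 1915 reaches the end of the previous month; 106 − 8 = 98 left.
October 1915 has 31 days: 98 − 31 = 67 left.
September 1915 has 30 days: 67 − 30 = 37 left.
August 1915 has 31 days: 37 − 31 = 6 left.
July 1915 has 31 days; 31 − 6 = 25 → July 25, 1915.
Advancing 55 days from July 25, 1915:
July has 31 days, so 31 − 25 = 6 days remain after July 25, 1915; 55 − 6 = 49 left.
August 1915 has 31 days: 49 − 31 = 18 left.
18 days into September 1915 → September 18, 1915.
Counting forward 7 months from September 18, 1915:
month 9 + 7 = 16, which is month 4 of year 1916 → April 1916.
Day 18 is valid in April, giving April 18, 1916.
Adding 600 days from April 18, 1916:
April has 30 days, so 30 − 18 = 12 days remain after April 18, 1916; 600 − 12 = 588 left.
May 1916 has 31 days: 588 − 31 = 557 left.
June 1916 has 30 days: 557 − 30 = 527 left.
July 1916 has 31 days: 527 − 31 = 496 left.
August 1916 has 31 days: 496 − 31 = 465 left.
September 1916 has 30 days: 465 − 30 = 435 left.
October 1916 has 31 days: 435 − 31 = 404 left.
November 1916 has 30 days: 404 − 30 = 374 left.
December 1916 has 31 days: 374 − 31 = 343 left.
January 1917 has 31 days: 343 − 31 = 312 left.
February 1917 has 28 days (1917 is not a leap year): 312 − 28 = 284 left.
March 1917 has 31 days: 284 − 31 = 253 left.
April 1917 has 30 days: 253 − 30 = 223 left.
May 1917 has 31 days: 223 − 31 = 192 left.
June 1917 has 30 days: 192 − 30 = 162 left.
July 1917 has 31 days: 162 − 31 = 131 left.
August 1917 has 31 days: 131 − 31 = 100 left.
September 1917 has 30 days: 100 − 30 = 70 left.
October 1917 has 31 days: 70 − 31 = 39 left.
November 1917 has 30 days: 39 − 30 = 9 left.
9 days into December 1917 → December 9, 1917.

December 9, 1917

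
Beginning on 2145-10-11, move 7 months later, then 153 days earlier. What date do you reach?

December 9, 2145

Advancing 7 months from October 11, 2145:
month 10 + 7 = 17, which is month 5 of year 2146 → May 2146.
Day 11 is valid in May, giving May 11, 2146.
Subtracting 153 days from May 11, 2146:
Going back 11 days from May 11, 2146 reaches the end of the previous month; 153 − 11 = 142 left.
April 2146 has 30 days: 142 − 30 = 112 left.
March 2146 has 31 days: 112 − 31 = 81 left.
February 2146 has 28 days (2146 is not a leap year): 81 − 28 = 53 left.
January 2146 has 31 days: 53 − 31 = 22 left.
December 2145 has 31 days; 31 − 22 = 9 → December 9, 2145.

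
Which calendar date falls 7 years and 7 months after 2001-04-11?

November 11, 2008

Advancing 7 years and 7 months from April 11, 2001.
+7 years → 2008; month 4 + 7 = 11 → November 2008.
Day 11 is valid in November, giving November 11, 2008.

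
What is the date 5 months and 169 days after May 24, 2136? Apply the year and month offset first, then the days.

Advancing 5 months and 169 days from May 24, 2136: first the month/year part, then the days.
month 5 + 5 = 10 → October 2136.
Day 24 is valid in October, giving October 24, 2136.
Now add 169 days from October 24, 2136.
October has 31 days, so 31 − 24 = 7 days remain after October 24, 2136; 169 − 7 = 162 left.
November 2136 has 30 days: 162 − 30 = 132 left.
December 2136 has 31 days: 132 − 31 = 101 left.
January 2137 has 31 days: 101 − 31 = 70 left.
February 2137 has 28 days (2137 is not a leap year): 70 − 28 = 42 left.
March 2137 has 31 days: 42 − 31 = 11 left.
11 days into April 2137 → April 11, 2137.

April 11, 2137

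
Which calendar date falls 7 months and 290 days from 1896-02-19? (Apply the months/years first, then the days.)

July 6, 1897

Counting forward 7 months and 290 days from February 19, 1896: first the month/year part, then the days.
month 2 + 7 = 9 → September 1896.
Day 19 is valid in September, giving September 19, 1896.
Now add 290 days from September 19, 1896.
September has 30 days, so 30 − 19 = 11 days remain after September 19, 1896; 290 − 11 = 279 left.
October 1896 has 31 days: 279 − 31 = 248 left.
November 1896 has 30 days: 248 − 30 = 218 left.
December 1896 has 31 days: 218 − 31 = 187 left.
January 1897 has 31 days: 187 − 31 = 156 left.
February 1897 has 28 days (1897 is not a leap year): 156 − 28 = 128 left.
March 1897 has 31 days: 128 − 31 = 97 left.
April 1897 has 30 days: 97 − 30 = 67 left.
May 1897 has 31 days: 67 − 31 = 36 left.
June 1897 has 30 days: 36 − 30 = 6 left.
6 days into July 1897 → July 6, 1897.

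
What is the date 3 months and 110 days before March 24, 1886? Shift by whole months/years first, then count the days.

Counting back 3 months and 110 days from March 24, 1886: first the month/year part, then the days.
month 3 − 3 = 0, which is month 12 of year 1885 → December 1885.
Day 24 is valid in December, giving December 24, 1885.
Now subtract 110 days from December 24, 1885.
Going back 24 days from December 24, 1885 reaches the end of the previous month; 110 − 24 = 86 left.
November 1885 has 30 days: 86 − 30 = 56 left.
October 1885 has 31 days: 56 − 31 = 25 left.
September 1885 has 30 days; 30 − 25 = 5 → September 5, 1885.

September 5, 1885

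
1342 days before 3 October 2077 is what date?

January 30, 2074

Subtracting 1342 days from October 3, 2077.
Going back 3 days from October 3, 2077 reaches the end of the previous month; 1342 − 3 = 1339 left.
September 2077 has 30 days: 1339 − 30 = 1309 left.
August 2077 has 31 days: 1309 − 31 = 1278 left.
July 2077 has 31 days: 1278 − 31 = 1247 left.
June 2077 has 30 days: 1247 − 30 = 1217 left.
May 2077 has 31 days: 1217 − 31 = 1186 left.
April 2077 has 30 days: 1186 − 30 = 1156 left.
March 2077 has 31 days: 1156 − 31 = 1125 left.
February 2077 has 28 days (2077 is not a leap year): 1125 − 28 = 1097 left.
January 2077 has 31 days: 1097 − 31 = 1066 left.
December 2076 has 31 days: 1066 − 31 = 1035 left.
November 2076 has 30 days: 1035 − 30 = 1005 left.
October 2076 has 31 days: 1005 − 31 = 974 left.
September 2076 has 30 days: 974 − 30 = 944 left.
August 2076 has 31 days: 944 − 31 = 913 left.
July 2076 has 31 days: 913 − 31 = 882 left.
June 2076 has 30 days: 882 − 30 = 852 left.
May 2076 has 31 days: 852 − 31 = 821 left.
April 2076 has 30 days: 821 − 30 = 791 left.
March 2076 has 31 days: 791 − 31 = 760 left.
February 2076 has 29 days (2076 is a leap year): 760 − 29 = 731 left.
January 2076 has 31 days: 731 − 31 = 700 left.
December 2075 has 31 days: 700 − 31 = 669 left.
November 2075 has 30 days: 669 − 30 = 639 left.
October 2075 has 31 days: 639 − 31 = 608 left.
September 2075 has 30 days: 608 − 30 = 578 left.
August 2075 has 31 days: 578 − 31 = 547 left.
July 2075 has 31 days: 547 − 31 = 516 left.
June 2075 has 30 days: 516 − 30 = 486 left.
May 2075 has 31 days: 486 − 31 = 455 left.
April 2075 has 30 days: 455 − 30 = 425 left.
March 2075 has 31 days: 425 − 31 = 394 left.
February 2075 has 28 days (2075 is not a leap year): 394 − 28 = 366 left.
January 2075 has 31 days: 366 − 31 = 335 left.
December 2074 has 31 days: 335 − 31 = 304 left.
November 2074 has 30 days: 304 − 30 = 274 left.
October 2074 has 31 days: 274 − 31 = 243 left.
September 2074 has 30 days: 243 − 30 = 213 left.
August 2074 has 31 days: 213 − 31 = 182 left.
July 2074 has 31 days: 182 − 31 = 151 left.
June 2074 has 30 days: 151 − 30 = 121 left.
May 2074 has 31 days: 121 − 31 = 90 left.
April 2074 has 30 days: 90 − 30 = 60 left.
March 2074 has 31 days: 60 − 31 = 29 left.
February 2074 has 28 days (2074 is not a leap year): 29 − 28 = 1 left.
January 2074 has 31 days; 31 − 1 = 30 → January 30, 2074.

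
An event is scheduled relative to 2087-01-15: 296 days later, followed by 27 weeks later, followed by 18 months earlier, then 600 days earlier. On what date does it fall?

March 24, 2085

Advancing 296 days from January 15, 2087:
January has 31 days, so 31 − 15 = 16 days remain after January 15, 2087; 296 − 16 = 280 left.
February 2087 has 28 days (2087 is not a leap year): 280 − 28 = 252 left.
March 2087 has 31 days: 252 − 31 = 221 left.
April 2087 has 30 days: 221 − 30 = 191 left.
May 2087 has 31 days: 191 − 31 = 160 left.
June 2087 has 30 days: 160 − 30 = 130 left.
July 2087 has 31 days: 130 − 31 = 99 left.
August 2087 has 31 days: 99 − 31 = 68 left.
September 2087 has 30 days: 68 − 30 = 38 left.
October 2087 has 31 days: 38 − 31 = 7 left.
7 days into November 2087 → November 7, 2087.
Adding 27 weeks (= 189 days) from November 7, 2087:
November has 30 days, so 30 − 7 = 23 days remain after November 7, 2087; 189 − 23 = 166 left.
December 2087 has 31 days: 166 − 31 = 135 left.
January 2088 has 31 days: 135 − 31 = 104 left.
February 2088 has 29 days (2088 is a leap year): 104 − 29 = 75 left.
March 2088 has 31 days: 75 − 31 = 44 left.
April 2088 has 30 days: 44 − 30 = 14 left.
14 days into May 2088 → May 14, 2088.
Subtracting 18 months from May 14, 2088:
month 5 − 18 = -13, which is month 11 of year 2086 → November 2086.
Day 14 is valid in November, giving November 14, 2086.
Subtracting 600 days from November 14, 2086:
Going back 14 days from November 14, 2086 reaches the end of the previous month; 600 − 14 = 586 left.
October 2086 has 31 days: 586 − 31 = 555 left.
September 2086 has 30 days: 555 − 30 = 525 left.
August 2086 has 31 days: 525 − 31 = 494 left.
July 2086 has 31 days: 494 − 31 = 463 left.
June 2086 has 30 days: 463 − 30 = 433 left.
May 2086 has 31 days: 433 − 31 = 402 left.
April 2086 has 30 days: 402 − 30 = 372 left.
March 2086 has 31 days: 372 − 31 = 341 left.
February 2086 has 28 days (2086 is not a leap year): 341 − 28 = 313 left.
January 2086 has 31 days: 313 − 31 = 282 left.
December 2085 has 31 days: 282 − 31 = 251 left.
November 2085 has 30 days: 251 − 30 = 221 left.
October 2085 has 31 days: 221 − 31 = 190 left.
September 2085 has 30 days: 190 − 30 = 160 left.
August 2085 has 31 days: 160 − 31 = 129 left.
July 2085 has 31 days: 129 − 31 = 98 left.
June 2085 has 30 days: 98 − 30 = 68 left.
May 2085 has 31 days: 68 − 31 = 37 left.
April 2085 has 30 days: 37 − 30 = 7 left.
March 2085 has 31 days; 31 − 7 = 24 → March 24, 2085.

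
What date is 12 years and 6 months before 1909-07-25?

Counting back 12 years and 6 months from July 25, 1909.
-12 years → 1897; month 7 − 6 = 1 → January 1897.
Day 25 is valid in January, giving January 25, 1897.

January 25, 1897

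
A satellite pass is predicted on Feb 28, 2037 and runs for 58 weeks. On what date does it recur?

Adding 58 weeks = 406 days from February 28, 2037.
February has 28 days, so 28 − 28 = 0 days remain after February 28, 2037; 406 − 0 = 406 left.
March 2037 has 31 days: 406 − 31 = 375 left.
April 2037 has 30 days: 375 − 30 = 345 left.
May 2037 has 31 days: 345 − 31 = 314 left.
June 2037 has 30 days: 314 − 30 = 284 left.
July 2037 has 31 days: 284 − 31 = 253 left.
August 2037 has 31 days: 253 − 31 = 222 left.
September 2037 has 30 days: 222 − 30 = 192 left.
October 2037 has 31 days: 192 − 31 = 161 left.
November 2037 has 30 days: 161 − 30 = 131 left.
December 2037 has 31 days: 131 − 31 = 100 left.
January 2038 has 31 days: 100 − 31 = 69 left.
February 2038 has 28 days (2038 is not a leap year): 69 − 28 = 41 left.
March 2038 has 31 days: 41 − 31 = 10 left.
10 days into April 2038 → April 10, 2038.

April 10, 2038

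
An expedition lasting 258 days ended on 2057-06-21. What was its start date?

Subtracting 258 days from June 21, 2057.
Going back 21 days from June 21, 2057 reaches the end of the previous month; 258 − 21 = 237 left.
May 2057 has 31 days: 237 − 31 = 206 left.
April 2057 has 30 days: 206 − 30 = 176 left.
March 2057 has 31 days: 176 − 31 = 145 left.
February 2057 has 28 days (2057 is not a leap year): 145 − 28 = 117 left.
January 2057 has 31 days: 117 − 31 = 86 left.
December 2056 has 31 days: 86 − 31 = 55 left.
November 2056 has 30 days: 55 − 30 = 25 left.
October 2056 has 31 days; 31 − 25 = 6 → October 6, 2056.

October 6, 2056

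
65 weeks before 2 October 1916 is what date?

Subtracting 65 weeks = 455 days from October 2, 1916.
Going back 2 days from October 2, 1916 reaches the end of the previous month; 455 − 2 = 453 left.
September 1916 has 30 days: 453 − 30 = 423 left.
August 1916 has 31 days: 423 − 31 = 392 left.
July 1916 has 31 days: 392 − 31 = 361 left.
June 1916 has 30 days: 361 − 30 = 331 left.
May 1916 has 31 days: 331 − 31 = 300 left.
April 1916 has 30 days: 300 − 30 = 270 left.
March 1916 has 31 days: 270 − 31 = 239 left.
February 1916 has 29 days (1916 is a leap year): 239 − 29 = 210 left.
January 1916 has 31 days: 210 − 31 = 179 left.
December 1915 has 31 days: 179 − 31 = 148 left.
November 1915 has 30 days: 148 − 30 = 118 left.
October 1915 has 31 days: 118 − 31 = 87 left.
September 1915 has 30 days: 87 − 30 = 57 left.
August 1915 has 31 days: 57 − 31 = 26 left.
July 1915 has 31 days; 31 − 26 = 5 → July 5, 1915.

July 5, 1915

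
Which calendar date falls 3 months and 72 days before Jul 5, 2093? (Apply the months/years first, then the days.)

Counting back 3 months and 72 days from July 5, 2093: first the month/year part, then the days.
month 7 − 3 = 4 → April 2093.
Day 5 is valid in April, giving April 5, 2093.
Now subtract 72 days from April 5, 2093.
Going back 5 days from April 5, 2093 reaches the end of the previous month; 72 − 5 = 67 left.
March 2093 has 31 days: 67 − 31 = 36 left.
February 2093 has 28 days (2093 is not a leap year): 36 − 28 = 8 left.
January 2093 has 31 days; 31 − 8 = 23 → January 23, 2093.

January 23, 2093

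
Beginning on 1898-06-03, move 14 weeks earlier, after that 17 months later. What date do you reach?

Counting back 14 weeks (= 98 days) from June 3, 1898:
Going back 3 days from June 3, 1898 reaches the end of the previous month; 98 − 3 = 95 left.
May 1898 has 31 days: 95 − 31 = 64 left.
April 1898 has 30 days: 64 − 30 = 34 left.
March 1898 has 31 days: 34 − 31 = 3 left.
February 1898 has 28 days; 28 − 3 = 25 → February 25, 1898.
Adding 17 months from February 25, 1898:
month 2 + 17 = 19, which is month 7 of year 1899 → July 1899.
Day 25 is valid in July, giving July 25, 1899.

July 25, 1899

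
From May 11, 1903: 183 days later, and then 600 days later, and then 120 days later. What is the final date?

Advancing 183 days from May 11, 1903:
May has 31 days, so 31 − 11 = 20 days remain after May 11, 1903; 183 − 20 = 163 left.
June 1903 has 30 days: 163 − 30 = 133 left.
July 1903 has 31 days: 133 − 31 = 102 left.
August 1903 has 31 days: 102 − 31 = 71 left.
September 1903 has 30 days: 71 − 30 = 41 left.
October 1903 has 31 days: 41 − 31 = 10 left.
10 days into November 1903 → November 10, 1903.
Counting forward 600 days from November 10, 1903:
November has 30 days, so 30 − 10 = 20 days remain after November 10, 1903; 600 − 20 = 580 left.
December 1903 has 31 days: 580 − 31 = 549 left.
January 1904 has 31 days: 549 − 31 = 518 left.
February 1904 has 29 days (1904 is a leap year): 518 − 29 = 489 left.
March 1904 has 31 days: 489 − 31 = 458 left.
April 1904 has 30 days: 458 − 30 = 428 left.
May 1904 has 31 days: 428 − 31 = 397 left.
June 1904 has 30 days: 397 − 30 = 367 left.
July 1904 has 31 days: 367 − 31 = 336 left.
August 1904 has 31 days: 336 − 31 = 305 left.
September 1904 has 30 days: 305 − 30 = 275 left.
October 1904 has 31 days: 275 − 31 = 244 left.
November 1904 has 30 days: 244 − 30 = 214 left.
December 1904 has 31 days: 214 − 31 = 183 left.
January 1905 has 31 days: 183 − 31 = 152 left.
February 1905 has 28 days (1905 is not a leap year): 152 − 28 = 124 left.
March 1905 has 31 days: 124 − 31 = 93 left.
April 1905 has 30 days: 93 − 30 = 63 left.
May 1905 has 31 days: 63 − 31 = 32 left.
June 1905 has 30 days: 32 − 30 = 2 left.
2 days into July 1905 → July 2, 1905.
Counting forward 120 days from July 2, 1905:
July has 31 days, so 31 − 2 = 29 days remain after July 2, 1905; 120 − 29 = 91 left.
August 1905 has 31 days: 91 − 31 = 60 left.
September 1905 has 30 days: 60 − 30 = 30 left.
30 days into October 1905 → October 30, 1905.

October 30, 1905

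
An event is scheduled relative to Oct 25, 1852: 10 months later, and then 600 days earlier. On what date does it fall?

January 3, 1852

Adding 10 months from October 25, 1852:
month 10 + 10 = 20, which is month 8 of year 1853 → August 1853.
Day 25 is valid in August, giving August 25, 1853.
Going back 600 days from August 25, 1853:
Going back 25 days from August 25, 1853 reaches the end of the previous month; 600 − 25 = 575 left.
July 1853 has 31 days: 575 − 31 = 544 left.
June 1853 has 30 days: 544 − 30 = 514 left.
May 1853 has 31 days: 514 − 31 = 483 left.
April 1853 has 30 days: 483 − 30 = 453 left.
March 1853 has 31 days: 453 − 31 = 422 left.
February 1853 has 28 days (1853 is not a leap year): 422 − 28 = 394 left.
January 1853 has 31 days: 394 − 31 = 363 left.
December 1852 has 31 days: 363 − 31 = 332 left.
November 1852 has 30 days: 332 − 30 = 302 left.
October 1852 has 31 days: 302 − 31 = 271 left.
September 1852 has 30 days: 271 − 30 = 241 left.
August 1852 has 31 days: 241 − 31 = 210 left.
July 1852 has 31 days: 210 − 31 = 179 left.
June 1852 has 30 days: 179 − 30 = 149 left.
May 1852 has 31 days: 149 − 31 = 118 left.
April 1852 has 30 days: 118 − 30 = 88 left.
March 1852 has 31 days: 88 − 31 = 57 left.
February 1852 has 29 days (1852 is a leap year): 57 − 29 = 28 left.
January 1852 has 31 days; 31 − 28 = 3 → January 3, 1852.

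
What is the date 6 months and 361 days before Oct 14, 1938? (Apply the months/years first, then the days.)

April 18, 1937

Subtracting 6 months and 361 days from October 14, 1938: first the month/year part, then the days.
month 10 − 6 = 4 → April 1938.
Day 14 is valid in April, giving April 14, 1938.
Now subtract 361 days from April 14, 1938.
Going back 14 days from April 14, 1938 reaches the end of the previous month; 361 − 14 = 347 left.
March 1938 has 31 days: 347 − 31 = 316 left.
February 1938 has 28 days (1938 is not a leap year): 316 − 28 = 288 left.
January 1938 has 31 days: 288 − 31 = 257 left.
December 1937 has 31 days: 257 − 31 = 226 left.
November 1937 has 30 days: 226 − 30 = 196 left.
October 1937 has 31 days: 196 − 31 = 165 left.
September 1937 has 30 days: 165 − 30 = 135 left.
August 1937 has 31 days: 135 − 31 = 104 left.
July 1937 has 31 days: 104 − 31 = 73 left.
June 1937 has 30 days: 73 − 30 = 43 left.
May 1937 has 31 days: 43 − 31 = 12 left.
April 1937 has 30 days; 30 − 12 = 18 → April 18, 1937.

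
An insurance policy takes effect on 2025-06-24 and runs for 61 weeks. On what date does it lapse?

August 25, 2026

Counting forward 61 weeks = 427 days from June 24, 2025.
June has 30 days, so 30 − 24 = 6 days remain after June 24, 2025; 427 − 6 = 421 left.
July 2025 has 31 days: 421 − 31 = 390 left.
August 2025 has 31 days: 390 − 31 = 359 left.
September 2025 has 30 days: 359 − 30 = 329 left.
October 2025 has 31 days: 329 − 31 = 298 left.
November 2025 has 30 days: 298 − 30 = 268 left.
December 2025 has 31 days: 268 − 31 = 237 left.
January 2026 has 31 days: 237 − 31 = 206 left.
February 2026 has 28 days (2026 is not a leap year): 206 − 28 = 178 left.
March 2026 has 31 days: 178 − 31 = 147 left.
April 2026 has 30 days: 147 − 30 = 117 left.
May 2026 has 31 days: 117 − 31 = 86 left.
June 2026 has 30 days: 86 − 30 = 56 left.
July 2026 has 31 days: 56 − 31 = 25 left.
25 days into August 2026 → August 25, 2026.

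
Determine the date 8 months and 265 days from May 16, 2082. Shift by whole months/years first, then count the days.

October 8, 2083

Counting forward 8 months and 265 days from May 16, 2082: first the month/year part, then the days.
month 5 + 8 = 13, which is month 1 of year 2083 → January 2083.
Day 16 is valid in January, giving January 16, 2083.
Now add 265 days from January 16, 2083.
January has 31 days, so 31 − 16 = 15 days remain after January 16, 2083; 265 − 15 = 250 left.
February 2083 has 28 days (2083 is not a leap year): 250 − 28 = 222 left.
March 2083 has 31 days: 222 − 31 = 191 left.
April 2083 has 30 days: 191 − 30 = 161 left.
May 2083 has 31 days: 161 − 31 = 130 left.
June 2083 has 30 days: 130 − 30 = 100 left.
July 2083 has 31 days: 100 − 31 = 69 left.
August 2083 has 31 days: 69 − 31 = 38 left.
September 2083 has 30 days: 38 − 30 = 8 left.
8 days into October 2083 → October 8, 2083.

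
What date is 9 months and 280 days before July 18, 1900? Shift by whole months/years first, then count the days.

Counting back 9 months and 280 days from July 18, 1900: first the month/year part, then the days.
month 7 − 9 = -2, which is month 10 of year 1899 → October 1899.
Day 18 is valid in October, giving October 18, 1899.
Now subtract 280 days from October 18, 1899.
Going back 18 days from October 18, 1899 reaches the end of the previous month; 280 − 18 = 262 left.
September 1899 has 30 days: 262 − 30 = 232 left.
August 1899 has 31 days: 232 − 31 = 201 left.
July 1899 has 31 days: 201 − 31 = 170 left.
June 1899 has 30 days: 170 − 30 = 140 left.
May 1899 has 31 days: 140 − 31 = 109 left.
April 1899 has 30 days: 109 − 30 = 79 left.
March 1899 has 31 days: 79 − 31 = 48 left.
February 1899 has 28 days (1899 is not a leap year): 48 − 28 = 20 left.
January 1899 has 31 days; 31 − 20 = 11 → January 11, 1899.

January 11, 1899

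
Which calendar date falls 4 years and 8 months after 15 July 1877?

Adding 4 years and 8 months from July 15, 1877.
+4 years → 1881; month 7 + 8 = 15, which is month 3 of year 1882 → March 1882.
Day 15 is valid in March, giving March 15, 1882.

March 15, 1882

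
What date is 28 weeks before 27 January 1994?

July 15, 1993

Subtracting 28 weeks = 196 days from January 27, 1994.
Going back 27 days from January 27, 1994 reaches the end of the previous month; 196 − 27 = 169 left.
December 1993 has 31 days: 169 − 31 = 138 left.
November 1993 has 30 days: 138 − 30 = 108 left.
October 1993 has 31 days: 108 − 31 = 77 left.
September 1993 has 30 days: 77 − 30 = 47 left.
August 1993 has 31 days: 47 − 31 = 16 left.
July 1993 has 31 days; 31 − 16 = 15 → July 15, 1993.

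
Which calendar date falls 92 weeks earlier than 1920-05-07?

Going back 92 weeks = 644 days from May 7, 1920.
Going back 7 days from May 7, 1920 reaches the end of the previous month; 644 − 7 = 637 left.
April 1920 has 30 days: 637 − 30 = 607 left.
March 1920 has 31 days: 607 − 31 = 576 left.
February 1920 has 29 days (1920 is a leap year): 576 − 29 = 547 left.
January 1920 has 31 days: 547 − 31 = 516 left.
December 1919 has 31 days: 516 − 31 = 485 left.
November 1919 has 30 days: 485 − 30 = 455 left.
October 1919 has 31 days: 455 − 31 = 424 left.
September 1919 has 30 days: 424 − 30 = 394 left.
August 1919 has 31 days: 394 − 31 = 363 left.
July 1919 has 31 days: 363 − 31 = 332 left.
June 1919 has 30 days: 332 − 30 = 302 left.
May 1919 has 31 days: 302 − 31 = 271 left.
April 1919 has 30 days: 271 − 30 = 241 left.
March 1919 has 31 days: 241 − 31 = 210 left.
February 1919 has 28 days (1919 is not a leap year): 210 − 28 = 182 left.
January 1919 has 31 days: 182 − 31 = 151 left.
December 1918 has 31 days: 151 − 31 = 120 left.
November 1918 has 30 days: 120 − 30 = 90 left.
October 1918 has 31 days: 90 − 31 = 59 left.
September 1918 has 30 days: 59 − 30 = 29 left.
August 1918 has 31 days; 31 − 29 = 2 → August 2, 1918.

August 2, 1918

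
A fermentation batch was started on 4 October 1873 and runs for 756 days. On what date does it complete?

Counting forward 756 days from October 4, 1873.
October has 31 days, so 31 − 4 = 27 days remain after October 4, 1873; 756 − 27 = 729 left.
November 1873 has 30 days: 729 − 30 = 699 left.
December 1873 has 31 days: 699 − 31 = 668 left.
January 1874 has 31 days: 668 − 31 = 637 left.
February 1874 has 28 days (1874 is not a leap year): 637 − 28 = 609 left.
March 1874 has 31 days: 609 − 31 = 578 left.
April 1874 has 30 days: 578 − 30 = 548 left.
May 1874 has 31 days: 548 − 31 = 517 left.
June 1874 has 30 days: 517 − 30 = 487 left.
July 1874 has 31 days: 487 − 31 = 456 left.
August 1874 has 31 days: 456 − 31 = 425 left.
September 1874 has 30 days: 425 − 30 = 395 left.
October 1874 has 31 days: 395 − 31 = 364 left.
November 1874 has 30 days: 364 − 30 = 334 left.
December 1874 has 31 days: 334 − 31 = 303 left.
January 1875 has 31 days: 303 − 31 = 272 left.
February 1875 has 28 days (1875 is not a leap year): 272 − 28 = 244 left.
March 1875 has 31 days: 244 − 31 = 213 left.
April 1875 has 30 days: 213 − 30 = 183 left.
May 1875 has 31 days: 183 − 31 = 152 left.
June 1875 has 30 days: 152 − 30 = 122 left.
July 1875 has 31 days: 122 − 31 = 91 left.
August 1875 has 31 days: 91 − 31 = 60 left.
September 1875 has 30 days: 60 − 30 = 30 left.
30 days into October 1875 → October 30, 1875.

October 30, 1875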